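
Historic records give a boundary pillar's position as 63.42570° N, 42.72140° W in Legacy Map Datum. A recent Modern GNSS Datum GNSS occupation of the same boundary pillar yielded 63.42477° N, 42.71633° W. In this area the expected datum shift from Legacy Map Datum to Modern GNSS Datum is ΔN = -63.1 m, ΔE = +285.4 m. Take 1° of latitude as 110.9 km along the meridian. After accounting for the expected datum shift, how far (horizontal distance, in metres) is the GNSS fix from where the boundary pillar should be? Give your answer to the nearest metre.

52 m

Observed coordinate differences: Δφ = -0.00093°, Δλ = +0.00507°.
Converting to metres (1° lat = 110900 m, cos φ = 0.447358): observed ΔN = -103.1 m, observed ΔE = 251.5 m.
Subtracting the expected shift leaves a residual of -103.1 − (-63.1) = -40.0 m north and 251.5 − (285.4) = -33.9 m east.
Residual distance = √((-40.0)² + (-33.9)²) = 52.4 m.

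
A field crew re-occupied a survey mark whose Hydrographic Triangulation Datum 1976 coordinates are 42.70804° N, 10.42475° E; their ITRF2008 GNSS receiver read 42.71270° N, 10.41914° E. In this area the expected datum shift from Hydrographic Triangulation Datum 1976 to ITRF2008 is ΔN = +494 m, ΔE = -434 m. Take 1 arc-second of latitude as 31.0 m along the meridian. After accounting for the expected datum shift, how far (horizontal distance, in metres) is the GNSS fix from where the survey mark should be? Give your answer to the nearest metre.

37 m

Observed coordinate differences: Δφ = +0.00466°, Δλ = -0.00561°.
Converting to metres (1° lat = 111600 m, cos φ = 0.734819): observed ΔN = 520.1 m, observed ΔE = -460.1 m.
Subtracting the expected shift leaves a residual of 520.1 − (494) = 26.1 m north and -460.1 − (-434) = -26.1 m east.
Residual distance = √(26.1² + (-26.1)²) = 36.8 m.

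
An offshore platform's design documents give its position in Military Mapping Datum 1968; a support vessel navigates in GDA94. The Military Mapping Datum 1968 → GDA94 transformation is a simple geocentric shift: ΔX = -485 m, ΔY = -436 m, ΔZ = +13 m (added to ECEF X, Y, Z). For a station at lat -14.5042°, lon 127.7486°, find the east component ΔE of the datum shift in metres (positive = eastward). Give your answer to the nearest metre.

ΔE = 650 m

At φ = -14.5042°, λ = 127.7486°: sin φ = -0.250451, cos φ = 0.968129, sin λ = 0.790705, cos λ = -0.612198.
ΔE = −sin λ·ΔX + cos λ·ΔY = −(0.790705)·(-485) + (-0.612198)·(-436) = 650.41 m.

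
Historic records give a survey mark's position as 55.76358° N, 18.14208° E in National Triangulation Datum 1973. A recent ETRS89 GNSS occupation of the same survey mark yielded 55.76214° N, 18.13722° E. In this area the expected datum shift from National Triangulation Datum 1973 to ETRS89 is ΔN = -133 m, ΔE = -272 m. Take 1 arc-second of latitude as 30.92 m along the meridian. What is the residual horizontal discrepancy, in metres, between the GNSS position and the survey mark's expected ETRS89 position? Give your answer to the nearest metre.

42 m

Observed coordinate differences: Δφ = -0.00144°, Δλ = -0.00486°.
Converting to metres (1° lat = 111312 m, cos φ = 0.562609): observed ΔN = -160.3 m, observed ΔE = -304.4 m.
Subtracting the expected shift leaves a residual of -160.3 − (-133) = -27.3 m north and -304.4 − (-272) = -32.4 m east.
Residual distance = √((-27.3)² + (-32.4)²) = 42.3 m.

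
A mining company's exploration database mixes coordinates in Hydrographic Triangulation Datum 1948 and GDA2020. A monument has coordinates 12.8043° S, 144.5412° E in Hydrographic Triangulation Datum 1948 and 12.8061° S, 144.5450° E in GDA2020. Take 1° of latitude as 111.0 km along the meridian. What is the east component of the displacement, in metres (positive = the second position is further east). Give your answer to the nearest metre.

ΔE = 411 m

Δφ = -12.8061° − -12.8043° = -0.0018°; Δλ = 144.5450° − 144.5412° = +0.0038°.
ΔN = Δφ × 111000 = -199.8 m; ΔE = Δλ × 111000 × cos(-12.8043°) = +0.0038 × 111000 × 0.975133 = 411.3 m.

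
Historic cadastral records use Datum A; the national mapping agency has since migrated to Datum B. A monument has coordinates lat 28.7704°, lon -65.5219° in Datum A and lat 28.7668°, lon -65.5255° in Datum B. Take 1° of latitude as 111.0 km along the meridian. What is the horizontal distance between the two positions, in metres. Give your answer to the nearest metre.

531 m

Δφ = 28.7668° − 28.7704° = -0.0036°; Δλ = -65.5255° − -65.5219° = -0.0036°.
ΔN = Δφ × 111000 = -399.6 m; ΔE = Δλ × 111000 × cos(28.7704°) = -0.0036 × 111000 × 0.876555 = -350.3 m.
Distance = √(ΔE² + ΔN²) = √((-350.3)² + (-399.6)²) = 531.4 m.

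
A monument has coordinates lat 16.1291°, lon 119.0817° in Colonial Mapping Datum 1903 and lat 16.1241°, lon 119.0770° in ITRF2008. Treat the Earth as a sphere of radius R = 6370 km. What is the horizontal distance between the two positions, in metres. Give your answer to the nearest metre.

Δφ = 16.1241° − 16.1291° = -0.0050°; Δλ = 119.0770° − 119.0817° = -0.0047°.
1° along a meridian = πR/180 = 111177 m.
ΔN = Δφ × 111177 = -555.9 m; ΔE = Δλ × 111177 × cos(16.1291°) = -0.0047 × 111177 × 0.960638 = -502.0 m.
Distance = √(ΔE² + ΔN²) = √((-502.0)² + (-555.9)²) = 749.0 m.

749 m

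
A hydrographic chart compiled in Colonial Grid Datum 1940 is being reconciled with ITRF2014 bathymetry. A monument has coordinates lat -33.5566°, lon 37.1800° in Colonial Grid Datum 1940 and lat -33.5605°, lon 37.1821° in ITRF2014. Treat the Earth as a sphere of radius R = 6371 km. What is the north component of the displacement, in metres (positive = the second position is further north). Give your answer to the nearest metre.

ΔN = -434 m

Δφ = -33.5605° − -33.5566° = -0.0039°; Δλ = 37.1821° − 37.1800° = +0.0021°.
1° along a meridian = πR/180 = 111195 m.
ΔN = Δφ × 111195 = -433.7 m; ΔE = Δλ × 111195 × cos(-33.5566°) = +0.0021 × 111195 × 0.833340 = 194.6 m.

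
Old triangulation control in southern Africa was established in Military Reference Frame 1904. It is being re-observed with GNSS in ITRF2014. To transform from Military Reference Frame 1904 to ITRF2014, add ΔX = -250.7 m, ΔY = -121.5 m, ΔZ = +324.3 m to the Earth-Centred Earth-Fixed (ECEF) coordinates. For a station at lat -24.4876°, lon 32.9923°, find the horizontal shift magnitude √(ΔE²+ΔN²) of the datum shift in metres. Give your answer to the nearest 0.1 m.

183.8 m

At φ = -24.4876°, λ = 32.9923°: sin φ = -0.414496, cos φ = 0.910051, sin λ = 0.544526, cos λ = 0.838744.
ΔE = −sin λ·ΔX + cos λ·ΔY = −(0.544526)·(-250.7) + (0.838744)·(-121.5) = 34.61 m.
ΔN = −sin φ cos λ·ΔX − sin φ sin λ·ΔY + cos φ·ΔZ = −(-0.414496)(0.838744)(-250.7) − (-0.414496)(0.544526)(-121.5) + (0.910051)(324.3) = 180.55 m.
Horizontal magnitude = √(ΔE² + ΔN²) = √(34.61² + 180.55²) = 183.84 m.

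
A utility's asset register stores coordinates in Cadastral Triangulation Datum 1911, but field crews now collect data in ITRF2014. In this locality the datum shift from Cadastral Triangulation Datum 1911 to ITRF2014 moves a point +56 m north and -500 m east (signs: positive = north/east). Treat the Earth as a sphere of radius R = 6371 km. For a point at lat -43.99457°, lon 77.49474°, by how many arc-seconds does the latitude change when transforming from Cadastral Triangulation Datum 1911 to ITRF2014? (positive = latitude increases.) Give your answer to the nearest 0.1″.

On a sphere of radius R, 1 rad of latitude = R, so Δφ = ΔN / R = 56.0 / 6371000 = 8.7898e-06 rad = 1.813″.

Δφ = 1.8″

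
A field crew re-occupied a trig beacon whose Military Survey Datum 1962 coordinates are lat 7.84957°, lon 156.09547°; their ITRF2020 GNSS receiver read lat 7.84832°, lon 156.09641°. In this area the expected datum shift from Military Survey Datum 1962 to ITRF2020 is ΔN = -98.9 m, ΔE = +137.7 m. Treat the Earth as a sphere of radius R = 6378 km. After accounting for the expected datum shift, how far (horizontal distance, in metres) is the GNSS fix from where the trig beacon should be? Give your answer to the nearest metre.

Observed coordinate differences: Δφ = -0.00125°, Δλ = +0.00094°.
Converting to metres (1° lat = 111317 m, cos φ = 0.990630): observed ΔN = -139.1 m, observed ΔE = 103.7 m.
Subtracting the expected shift leaves a residual of -139.1 − (-98.9) = -40.2 m north and 103.7 − (137.7) = -34.0 m east.
Residual distance = √((-40.2)² + (-34.0)²) = 52.7 m.

53 m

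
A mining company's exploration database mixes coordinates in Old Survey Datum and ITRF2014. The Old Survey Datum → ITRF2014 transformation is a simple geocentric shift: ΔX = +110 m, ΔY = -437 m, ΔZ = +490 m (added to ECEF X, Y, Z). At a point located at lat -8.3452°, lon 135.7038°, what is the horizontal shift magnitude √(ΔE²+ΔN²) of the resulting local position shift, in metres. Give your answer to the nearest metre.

490 m

The local east axis at (φ, λ) is (−sin λ, cos λ, 0), so ΔE = −sin(135.7038°)·110 + cos(135.7038°)·(-437) = 235.96 m.
The local north axis is (−sin φ cos λ, −sin φ sin λ, cos φ), giving ΔN = -11.427 − 44.294 + 484.812 = 429.09 m.
Horizontal magnitude = √(ΔE² + ΔN²) = √(235.96² + 429.09²) = 489.69 m.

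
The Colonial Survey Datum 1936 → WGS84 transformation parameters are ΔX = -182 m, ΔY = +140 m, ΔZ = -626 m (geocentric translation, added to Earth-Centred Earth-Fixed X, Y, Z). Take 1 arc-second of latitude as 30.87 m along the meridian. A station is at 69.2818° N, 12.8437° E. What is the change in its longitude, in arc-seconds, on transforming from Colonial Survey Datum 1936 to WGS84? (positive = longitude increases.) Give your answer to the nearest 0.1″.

sin φ = 0.935332, cos φ = 0.353772, sin λ = 0.222292, cos λ = 0.974980.
East component: ΔE = −sin λ·ΔX + cos λ·ΔY = −(0.222292)(-182) + (0.974980)(140) = 176.95 m.
1° of latitude spans 3600 × 30.87 = 111132 m; at latitude φ, 1° of longitude spans that × cos φ = 39315.4 m, so Δλ = 176.95 / 39315.4 × 3600 = 16.203″.

Δλ = 16.2″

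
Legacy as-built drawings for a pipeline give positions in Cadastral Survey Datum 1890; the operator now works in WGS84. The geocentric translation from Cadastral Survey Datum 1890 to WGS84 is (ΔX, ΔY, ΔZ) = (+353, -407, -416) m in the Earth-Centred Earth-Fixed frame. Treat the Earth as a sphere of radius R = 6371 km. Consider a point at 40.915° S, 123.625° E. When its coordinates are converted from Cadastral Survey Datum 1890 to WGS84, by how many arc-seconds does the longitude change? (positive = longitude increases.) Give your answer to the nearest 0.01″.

sin φ = -0.654939, cos φ = 0.755682, sin λ = 0.832680, cos λ = -0.553755.
East component: ΔE = −sin λ·ΔX + cos λ·ΔY = −(0.832680)(353) + (-0.553755)(-407) = -68.56 m.
1° of latitude spans πR/180 = 111195 m; at latitude φ, 1° of longitude spans that × cos φ = 84028.0 m, so Δλ = -68.56 / 84028.0 × 3600 = -2.937″.

Δλ = -2.94″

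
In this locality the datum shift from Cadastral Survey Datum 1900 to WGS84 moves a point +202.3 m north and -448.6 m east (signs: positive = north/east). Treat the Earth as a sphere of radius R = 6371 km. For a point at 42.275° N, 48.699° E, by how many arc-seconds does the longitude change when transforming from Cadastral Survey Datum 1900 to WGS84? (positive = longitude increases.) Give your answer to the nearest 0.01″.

Δλ = -19.63″

At latitude 42.275°, cos φ = 0.739925.
One radian of longitude at latitude φ spans R cos φ, so Δλ = ΔE / (R cos φ) = -448.6 / (6371000 × 0.739925) = -9.5162e-05 rad = -19.629″.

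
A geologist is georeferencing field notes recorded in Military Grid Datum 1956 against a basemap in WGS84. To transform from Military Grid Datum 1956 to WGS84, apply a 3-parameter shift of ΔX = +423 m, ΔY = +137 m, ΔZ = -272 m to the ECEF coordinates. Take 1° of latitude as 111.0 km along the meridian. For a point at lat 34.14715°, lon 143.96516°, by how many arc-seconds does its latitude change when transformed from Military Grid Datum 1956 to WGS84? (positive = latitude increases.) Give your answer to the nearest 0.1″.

Δφ = -2.5″

sin φ = 0.561320, cos φ = 0.827599, sin λ = 0.588277, cos λ = -0.808659.
North component: ΔN = −sin φ cos λ·ΔX − sin φ sin λ·ΔY + cos φ·ΔZ = −(0.561320)(-0.808659)(423) − (0.561320)(0.588277)(137) + (0.827599)(-272) = -78.34 m.
1° of latitude spans 111000 m, so Δφ = -78.34 / 111000 × 3600 = -2.541″.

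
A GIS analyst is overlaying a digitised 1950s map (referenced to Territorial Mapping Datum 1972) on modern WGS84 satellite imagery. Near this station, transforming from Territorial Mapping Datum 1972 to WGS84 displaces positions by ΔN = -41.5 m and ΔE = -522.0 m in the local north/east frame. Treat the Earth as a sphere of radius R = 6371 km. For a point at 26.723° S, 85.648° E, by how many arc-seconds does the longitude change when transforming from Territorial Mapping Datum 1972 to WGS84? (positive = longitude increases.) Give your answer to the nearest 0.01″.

At latitude -26.723°, cos φ = 0.893191.
One radian of longitude at latitude φ spans R cos φ, so Δλ = ΔE / (R cos φ) = -522.0 / (6371000 × 0.893191) = -9.1732e-05 rad = -18.921″.

Δλ = -18.92″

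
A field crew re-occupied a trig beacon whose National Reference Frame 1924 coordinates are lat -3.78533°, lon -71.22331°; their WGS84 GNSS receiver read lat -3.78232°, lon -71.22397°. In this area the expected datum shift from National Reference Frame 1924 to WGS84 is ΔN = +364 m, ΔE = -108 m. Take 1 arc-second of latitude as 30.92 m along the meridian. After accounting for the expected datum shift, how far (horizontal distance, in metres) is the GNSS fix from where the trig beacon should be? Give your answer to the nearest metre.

Observed coordinate differences: Δφ = +0.00301°, Δλ = -0.00066°.
Converting to metres (1° lat = 111312 m, cos φ = 0.997818): observed ΔN = 335.0 m, observed ΔE = -73.3 m.
Subtracting the expected shift leaves a residual of 335.0 − (364) = -29.0 m north and -73.3 − (-108) = 34.7 m east.
Residual distance = √((-29.0)² + 34.7²) = 45.2 m.

45 m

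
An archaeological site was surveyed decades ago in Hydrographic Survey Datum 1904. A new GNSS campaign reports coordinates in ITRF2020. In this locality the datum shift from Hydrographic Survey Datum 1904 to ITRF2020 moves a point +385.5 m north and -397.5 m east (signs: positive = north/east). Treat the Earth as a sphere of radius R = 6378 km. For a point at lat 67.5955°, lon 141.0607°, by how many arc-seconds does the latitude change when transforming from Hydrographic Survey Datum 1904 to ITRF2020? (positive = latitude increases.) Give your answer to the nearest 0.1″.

Δφ = 12.5″

On a sphere of radius R, 1 rad of latitude = R, so Δφ = ΔN / R = 385.5 / 6378000 = 6.0442e-05 rad = 12.467″.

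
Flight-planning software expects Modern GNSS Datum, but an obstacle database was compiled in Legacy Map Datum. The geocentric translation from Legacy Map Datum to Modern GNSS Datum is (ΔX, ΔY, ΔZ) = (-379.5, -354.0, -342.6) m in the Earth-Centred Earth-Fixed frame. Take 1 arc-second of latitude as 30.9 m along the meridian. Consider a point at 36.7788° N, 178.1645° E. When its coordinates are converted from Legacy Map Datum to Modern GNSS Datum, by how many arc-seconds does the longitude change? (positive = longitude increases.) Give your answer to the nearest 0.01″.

Δλ = 14.79″

sin φ = 0.598727, cos φ = 0.800953, sin λ = 0.032030, cos λ = -0.999487.
East component: ΔE = −sin λ·ΔX + cos λ·ΔY = −(0.032030)(-379.5) + (-0.999487)(-354.0) = 365.97 m.
1° of latitude spans 3600 × 30.90 = 111240 m; at latitude φ, 1° of longitude spans that × cos φ = 89098.0 m, so Δλ = 365.97 / 89098.0 × 3600 = 14.787″.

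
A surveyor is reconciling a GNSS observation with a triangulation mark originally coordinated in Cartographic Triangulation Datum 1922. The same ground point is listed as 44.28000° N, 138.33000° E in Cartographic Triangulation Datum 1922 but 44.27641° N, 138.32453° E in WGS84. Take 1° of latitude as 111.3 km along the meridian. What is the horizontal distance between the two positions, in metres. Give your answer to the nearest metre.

591 m

Δφ = 44.27641° − 44.28000° = -0.00359°; Δλ = 138.32453° − 138.33000° = -0.00547°.
ΔN = Δφ × 111300 = -399.6 m; ΔE = Δλ × 111300 × cos(44.28000°) = -0.00547 × 111300 × 0.715936 = -435.9 m.
Distance = √(ΔE² + ΔN²) = √((-435.9)² + (-399.6)²) = 591.3 m.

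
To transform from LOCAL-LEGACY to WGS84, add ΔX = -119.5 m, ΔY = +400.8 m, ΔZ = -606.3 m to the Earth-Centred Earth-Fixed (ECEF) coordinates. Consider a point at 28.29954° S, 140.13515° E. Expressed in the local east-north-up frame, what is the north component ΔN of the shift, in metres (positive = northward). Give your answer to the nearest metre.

The local north axis is (−sin φ cos λ, −sin φ sin λ, cos φ), giving ΔN = 43.484 + 121.793 − 533.836 = -368.56 m.

ΔN = -369 m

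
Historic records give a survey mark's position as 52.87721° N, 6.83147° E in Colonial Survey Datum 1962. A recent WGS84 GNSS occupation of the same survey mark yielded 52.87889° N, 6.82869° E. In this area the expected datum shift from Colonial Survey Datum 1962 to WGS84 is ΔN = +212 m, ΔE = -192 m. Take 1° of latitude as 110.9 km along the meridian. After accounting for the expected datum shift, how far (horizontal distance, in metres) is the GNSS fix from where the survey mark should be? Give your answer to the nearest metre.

26 m

Observed coordinate differences: Δφ = +0.00168°, Δλ = -0.00278°.
Converting to metres (1° lat = 110900 m, cos φ = 0.603525): observed ΔN = 186.3 m, observed ΔE = -186.1 m.
Subtracting the expected shift leaves a residual of 186.3 − (212) = -25.7 m north and -186.1 − (-192) = 5.9 m east.
Residual distance = √((-25.7)² + 5.9²) = 26.4 m.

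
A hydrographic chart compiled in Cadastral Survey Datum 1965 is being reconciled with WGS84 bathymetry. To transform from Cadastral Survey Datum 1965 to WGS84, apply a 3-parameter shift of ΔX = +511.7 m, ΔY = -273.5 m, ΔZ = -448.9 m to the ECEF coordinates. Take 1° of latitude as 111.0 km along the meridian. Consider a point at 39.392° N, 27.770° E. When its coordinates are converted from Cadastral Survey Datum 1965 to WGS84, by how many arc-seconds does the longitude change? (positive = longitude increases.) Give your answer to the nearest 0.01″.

sin φ = 0.634623, cos φ = 0.772822, sin λ = 0.465923, cos λ = 0.884825.
East component: ΔE = −sin λ·ΔX + cos λ·ΔY = −(0.465923)(511.7) + (0.884825)(-273.5) = -480.41 m.
1° of latitude spans 111000 m; at latitude φ, 1° of longitude spans that × cos φ = 85783.3 m, so Δλ = -480.41 / 85783.3 × 3600 = -20.161″.

Δλ = -20.16″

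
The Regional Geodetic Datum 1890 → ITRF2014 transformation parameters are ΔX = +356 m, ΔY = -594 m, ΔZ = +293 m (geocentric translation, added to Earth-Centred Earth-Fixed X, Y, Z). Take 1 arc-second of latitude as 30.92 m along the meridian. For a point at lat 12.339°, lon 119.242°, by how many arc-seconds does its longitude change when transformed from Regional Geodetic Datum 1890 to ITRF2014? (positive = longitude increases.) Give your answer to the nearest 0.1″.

sin φ = 0.213695, cos φ = 0.976900, sin λ = 0.872564, cos λ = -0.488499.
East component: ΔE = −sin λ·ΔX + cos λ·ΔY = −(0.872564)(356) + (-0.488499)(-594) = -20.46 m.
1° of latitude spans 3600 × 30.92 = 111312 m; at latitude φ, 1° of longitude spans that × cos φ = 108740.7 m, so Δλ = -20.46 / 108740.7 × 3600 = -0.677″.

Δλ = -0.7″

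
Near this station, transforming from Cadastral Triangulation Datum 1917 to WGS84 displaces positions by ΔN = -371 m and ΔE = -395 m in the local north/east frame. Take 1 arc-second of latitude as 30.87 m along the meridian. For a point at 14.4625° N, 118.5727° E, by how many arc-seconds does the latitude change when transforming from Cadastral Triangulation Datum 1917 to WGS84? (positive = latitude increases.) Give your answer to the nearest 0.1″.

Δφ = -12.0″

1″ of latitude = 30.87 m, so Δφ = -371.0 / 30.87 = -12.018″.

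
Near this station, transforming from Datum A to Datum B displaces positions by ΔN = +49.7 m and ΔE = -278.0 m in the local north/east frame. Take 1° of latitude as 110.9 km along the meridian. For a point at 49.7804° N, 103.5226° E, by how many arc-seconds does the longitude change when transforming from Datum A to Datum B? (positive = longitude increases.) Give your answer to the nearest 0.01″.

At latitude 49.7804°, cos φ = 0.645719.
1° of longitude at this latitude = 110.9 × cos φ = 71.61 km, so Δλ = -278.0 / 71610.2 = -0.0038821° = -13.976″.

Δλ = -13.98″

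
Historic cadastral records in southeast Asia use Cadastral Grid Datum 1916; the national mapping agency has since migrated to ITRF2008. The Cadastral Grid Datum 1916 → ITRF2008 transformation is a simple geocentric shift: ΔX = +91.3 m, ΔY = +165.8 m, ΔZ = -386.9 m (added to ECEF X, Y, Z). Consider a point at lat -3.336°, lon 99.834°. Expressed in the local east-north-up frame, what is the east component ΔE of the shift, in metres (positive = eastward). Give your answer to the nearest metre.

At φ = -3.336°, λ = 99.834°: sin φ = -0.058191, cos φ = 0.998305, sin λ = 0.985307, cos λ = -0.170794.
ΔE = −sin λ·ΔX + cos λ·ΔY = −(0.985307)·(91.3) + (-0.170794)·(165.8) = -118.28 m.

ΔE = -118 m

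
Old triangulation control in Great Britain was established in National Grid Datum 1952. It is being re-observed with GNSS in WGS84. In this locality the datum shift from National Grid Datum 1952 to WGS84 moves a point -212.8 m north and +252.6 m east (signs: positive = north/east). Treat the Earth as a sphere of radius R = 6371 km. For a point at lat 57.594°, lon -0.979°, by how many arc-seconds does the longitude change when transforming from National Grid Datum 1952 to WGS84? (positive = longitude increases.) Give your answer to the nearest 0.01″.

Δλ = 15.26″

At latitude 57.594°, cos φ = 0.535915.
One radian of longitude at latitude φ spans R cos φ, so Δλ = ΔE / (R cos φ) = 252.6 / (6371000 × 0.535915) = 7.3983e-05 rad = 15.260″.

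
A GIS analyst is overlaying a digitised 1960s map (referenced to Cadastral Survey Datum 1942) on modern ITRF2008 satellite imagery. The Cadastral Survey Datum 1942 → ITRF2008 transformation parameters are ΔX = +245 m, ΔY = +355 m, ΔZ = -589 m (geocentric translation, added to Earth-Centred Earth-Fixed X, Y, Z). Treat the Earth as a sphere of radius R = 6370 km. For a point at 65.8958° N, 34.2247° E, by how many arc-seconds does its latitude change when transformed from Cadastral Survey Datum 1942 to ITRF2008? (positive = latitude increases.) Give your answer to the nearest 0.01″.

sin φ = 0.912804, cos φ = 0.408397, sin λ = 0.562440, cos λ = 0.826838.
North component: ΔN = −sin φ cos λ·ΔX − sin φ sin λ·ΔY + cos φ·ΔZ = −(0.912804)(0.826838)(245) − (0.912804)(0.562440)(355) + (0.408397)(-589) = -607.71 m.
1° of latitude spans πR/180 = 111177 m, so Δφ = -607.71 / 111177 × 3600 = -19.678″.

Δφ = -19.68″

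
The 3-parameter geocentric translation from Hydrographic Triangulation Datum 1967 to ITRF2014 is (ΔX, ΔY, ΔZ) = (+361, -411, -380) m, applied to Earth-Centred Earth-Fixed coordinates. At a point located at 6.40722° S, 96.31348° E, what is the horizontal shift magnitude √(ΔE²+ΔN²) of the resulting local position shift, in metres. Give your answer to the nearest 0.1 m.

530.3 m

The local east axis at (φ, λ) is (−sin λ, cos λ, 0), so ΔE = −sin(96.31348°)·361 + cos(96.31348°)·(-411) = -313.61 m.
The local north axis is (−sin φ cos λ, −sin φ sin λ, cos φ), giving ΔN = -4.430 − 45.587 − 377.626 = -427.64 m.
Horizontal magnitude = √(ΔE² + ΔN²) = √((-313.61)² + (-427.64)²) = 530.31 m.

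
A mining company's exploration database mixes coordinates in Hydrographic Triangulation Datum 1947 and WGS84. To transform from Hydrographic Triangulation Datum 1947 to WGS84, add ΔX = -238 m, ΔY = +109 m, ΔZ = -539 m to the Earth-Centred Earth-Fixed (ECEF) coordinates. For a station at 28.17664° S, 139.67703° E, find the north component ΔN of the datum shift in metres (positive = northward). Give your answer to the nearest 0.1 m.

ΔN = -356.1 m

The local north axis is (−sin φ cos λ, −sin φ sin λ, cos φ), giving ΔN = 85.681 + 33.305 − 475.126 = -356.14 m.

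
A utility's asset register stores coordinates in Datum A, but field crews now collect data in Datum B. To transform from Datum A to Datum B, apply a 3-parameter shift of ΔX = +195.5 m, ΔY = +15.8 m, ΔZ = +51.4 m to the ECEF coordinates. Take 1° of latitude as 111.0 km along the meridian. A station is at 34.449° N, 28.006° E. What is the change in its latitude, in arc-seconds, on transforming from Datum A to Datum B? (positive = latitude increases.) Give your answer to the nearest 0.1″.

Δφ = -1.9″

sin φ = 0.565672, cos φ = 0.824630, sin λ = 0.469564, cos λ = 0.882898.
North component: ΔN = −sin φ cos λ·ΔX − sin φ sin λ·ΔY + cos φ·ΔZ = −(0.565672)(0.882898)(195.5) − (0.565672)(0.469564)(15.8) + (0.824630)(51.4) = -59.45 m.
1° of latitude spans 111000 m, so Δφ = -59.45 / 111000 × 3600 = -1.928″.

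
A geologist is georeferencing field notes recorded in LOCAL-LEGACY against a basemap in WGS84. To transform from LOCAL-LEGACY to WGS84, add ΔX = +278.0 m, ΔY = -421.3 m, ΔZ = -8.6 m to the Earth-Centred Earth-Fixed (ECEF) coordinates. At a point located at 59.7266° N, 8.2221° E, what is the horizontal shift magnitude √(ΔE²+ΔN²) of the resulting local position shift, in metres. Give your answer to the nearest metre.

At φ = 59.7266°, λ = 8.2221°: sin φ = 0.863630, cos φ = 0.504127, sin λ = 0.143011, cos λ = 0.989721.
ΔE = −sin λ·ΔX + cos λ·ΔY = −(0.143011)·(278.0) + (0.989721)·(-421.3) = -456.73 m.
ΔN = −sin φ cos λ·ΔX − sin φ sin λ·ΔY + cos φ·ΔZ = −(0.863630)(0.989721)(278.0) − (0.863630)(0.143011)(-421.3) + (0.504127)(-8.6) = -189.92 m.
Horizontal magnitude = √(ΔE² + ΔN²) = √((-456.73)² + (-189.92)²) = 494.64 m.

495 m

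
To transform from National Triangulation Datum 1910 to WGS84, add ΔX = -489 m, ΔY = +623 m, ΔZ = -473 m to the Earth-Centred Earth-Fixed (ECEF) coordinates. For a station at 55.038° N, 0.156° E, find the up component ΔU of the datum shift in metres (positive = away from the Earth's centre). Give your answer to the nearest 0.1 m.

ΔU = -666.9 m

At φ = 55.038°, λ = 0.156°: sin φ = 0.819532, cos φ = 0.573033, sin λ = 0.002723, cos λ = 0.999996.
ΔU = cos φ cos λ·ΔX + cos φ sin λ·ΔY + sin φ·ΔZ = (0.573033)(0.999996)(-489) + (0.573033)(0.002723)(623) + (0.819532)(-473) = -666.88 m.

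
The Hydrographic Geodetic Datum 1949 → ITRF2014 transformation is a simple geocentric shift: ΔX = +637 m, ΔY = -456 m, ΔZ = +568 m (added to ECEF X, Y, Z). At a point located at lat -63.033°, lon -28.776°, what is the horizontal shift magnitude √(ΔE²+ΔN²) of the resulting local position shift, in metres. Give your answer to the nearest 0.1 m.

At φ = -63.033°, λ = -28.776°: sin φ = -0.891268, cos φ = 0.453477, sin λ = -0.481387, cos λ = 0.876508.
ΔE = −sin λ·ΔX + cos λ·ΔY = −(-0.481387)·(637) + (0.876508)·(-456) = -93.04 m.
ΔN = −sin φ cos λ·ΔX − sin φ sin λ·ΔY + cos φ·ΔZ = −(-0.891268)(0.876508)(637) − (-0.891268)(-0.481387)(-456) + (0.453477)(568) = 950.85 m.
Horizontal magnitude = √(ΔE² + ΔN²) = √((-93.04)² + 950.85²) = 955.39 m.

955.4 m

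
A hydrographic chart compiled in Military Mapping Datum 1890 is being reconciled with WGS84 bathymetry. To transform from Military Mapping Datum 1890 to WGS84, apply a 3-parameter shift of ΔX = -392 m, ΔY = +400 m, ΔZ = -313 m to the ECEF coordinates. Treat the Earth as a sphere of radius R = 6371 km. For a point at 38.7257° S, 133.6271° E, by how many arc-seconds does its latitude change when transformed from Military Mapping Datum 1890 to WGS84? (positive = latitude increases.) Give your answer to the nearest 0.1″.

sin φ = -0.625593, cos φ = 0.780150, sin λ = 0.723846, cos λ = -0.689962.
North component: ΔN = −sin φ cos λ·ΔX − sin φ sin λ·ΔY + cos φ·ΔZ = −(-0.625593)(-0.689962)(-392) − (-0.625593)(0.723846)(400) + (0.780150)(-313) = 106.15 m.
1° of latitude spans πR/180 = 111195 m, so Δφ = 106.15 / 111195 × 3600 = 3.437″.

Δφ = 3.4″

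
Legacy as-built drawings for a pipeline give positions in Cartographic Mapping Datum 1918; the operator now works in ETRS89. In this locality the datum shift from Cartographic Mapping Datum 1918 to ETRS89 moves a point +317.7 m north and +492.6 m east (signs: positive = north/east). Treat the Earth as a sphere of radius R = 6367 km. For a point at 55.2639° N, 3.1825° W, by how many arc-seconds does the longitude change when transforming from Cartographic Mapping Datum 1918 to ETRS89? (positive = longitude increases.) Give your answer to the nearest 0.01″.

At latitude 55.2639°, cos φ = 0.569797.
One radian of longitude at latitude φ spans R cos φ, so Δλ = ΔE / (R cos φ) = 492.6 / (6367000 × 0.569797) = 1.3578e-04 rad = 28.007″.

Δλ = 28.01″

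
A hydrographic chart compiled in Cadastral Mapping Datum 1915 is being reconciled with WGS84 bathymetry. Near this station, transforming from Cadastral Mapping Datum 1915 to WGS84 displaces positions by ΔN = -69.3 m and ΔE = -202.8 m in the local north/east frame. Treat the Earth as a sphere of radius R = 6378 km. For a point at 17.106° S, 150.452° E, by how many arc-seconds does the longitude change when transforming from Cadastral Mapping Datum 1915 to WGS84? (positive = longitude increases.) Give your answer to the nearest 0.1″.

At latitude -17.106°, cos φ = 0.955762.
One radian of longitude at latitude φ spans R cos φ, so Δλ = ΔE / (R cos φ) = -202.8 / (6378000 × 0.955762) = -3.3269e-05 rad = -6.862″.

Δλ = -6.9″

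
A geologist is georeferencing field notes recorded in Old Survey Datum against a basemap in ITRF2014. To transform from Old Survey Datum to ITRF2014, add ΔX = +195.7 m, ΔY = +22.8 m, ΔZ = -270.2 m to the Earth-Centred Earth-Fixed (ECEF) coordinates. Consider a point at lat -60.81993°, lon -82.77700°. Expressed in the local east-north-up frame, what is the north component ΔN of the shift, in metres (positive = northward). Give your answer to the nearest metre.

The local north axis is (−sin φ cos λ, −sin φ sin λ, cos φ), giving ΔN = 21.483 − 19.749 − 131.738 = -130.00 m.

ΔN = -130 m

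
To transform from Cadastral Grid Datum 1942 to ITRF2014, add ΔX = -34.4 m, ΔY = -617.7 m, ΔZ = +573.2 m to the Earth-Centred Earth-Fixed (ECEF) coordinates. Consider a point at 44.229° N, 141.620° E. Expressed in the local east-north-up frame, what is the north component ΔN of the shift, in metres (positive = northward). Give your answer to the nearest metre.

ΔN = 659 m

The local north axis is (−sin φ cos λ, −sin φ sin λ, cos φ), giving ΔN = -18.810 + 267.512 + 410.731 = 659.43 m.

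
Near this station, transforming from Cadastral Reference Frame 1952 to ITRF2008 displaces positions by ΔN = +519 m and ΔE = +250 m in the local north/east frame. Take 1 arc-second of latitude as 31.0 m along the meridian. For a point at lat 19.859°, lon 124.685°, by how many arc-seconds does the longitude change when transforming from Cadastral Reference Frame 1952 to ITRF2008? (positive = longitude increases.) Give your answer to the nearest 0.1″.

At latitude 19.859°, cos φ = 0.940531.
1″ of longitude at this latitude = 31.00 × cos φ = 29.1565 m, so Δλ = 250.0 / 29.1565 = 8.574″.

Δλ = 8.6″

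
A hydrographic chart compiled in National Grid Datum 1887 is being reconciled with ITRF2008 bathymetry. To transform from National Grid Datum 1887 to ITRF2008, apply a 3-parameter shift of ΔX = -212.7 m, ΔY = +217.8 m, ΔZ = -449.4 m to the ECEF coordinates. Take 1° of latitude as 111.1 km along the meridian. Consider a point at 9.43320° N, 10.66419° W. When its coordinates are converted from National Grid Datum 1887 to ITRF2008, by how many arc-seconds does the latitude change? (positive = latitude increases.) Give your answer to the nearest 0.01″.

Δφ = -13.04″

sin φ = 0.163898, cos φ = 0.986477, sin λ = -0.185052, cos λ = 0.982729.
North component: ΔN = −sin φ cos λ·ΔX − sin φ sin λ·ΔY + cos φ·ΔZ = −(0.163898)(0.982729)(-212.7) − (0.163898)(-0.185052)(217.8) + (0.986477)(-449.4) = -402.46 m.
1° of latitude spans 111100 m, so Δφ = -402.46 / 111100 × 3600 = -13.041″.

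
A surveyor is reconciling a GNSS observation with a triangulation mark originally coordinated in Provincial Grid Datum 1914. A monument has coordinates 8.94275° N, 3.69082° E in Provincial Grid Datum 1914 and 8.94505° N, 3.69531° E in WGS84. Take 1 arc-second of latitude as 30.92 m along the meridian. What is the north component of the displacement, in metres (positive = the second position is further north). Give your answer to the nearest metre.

Δφ = 8.94505° − 8.94275° = +0.00230°; Δλ = 3.69531° − 3.69082° = +0.00449°.
1° of latitude = 3600 × 30.92 = 111312 m.
ΔN = Δφ × 111312 = 256.0 m; ΔE = Δλ × 111312 × cos(8.94275°) = +0.00449 × 111312 × 0.987844 = 493.7 m.

ΔN = 256 m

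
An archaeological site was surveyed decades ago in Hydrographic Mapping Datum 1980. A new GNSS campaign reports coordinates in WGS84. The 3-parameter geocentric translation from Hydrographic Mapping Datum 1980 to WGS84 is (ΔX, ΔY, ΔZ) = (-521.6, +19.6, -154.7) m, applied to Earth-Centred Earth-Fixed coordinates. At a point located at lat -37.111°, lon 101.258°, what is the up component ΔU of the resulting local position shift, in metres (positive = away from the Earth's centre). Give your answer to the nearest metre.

The local up (radial) axis is (cos φ cos λ, cos φ sin λ, sin φ), giving ΔU = 81.207 + 15.330 + 93.340 = 189.88 m.

ΔU = 190 m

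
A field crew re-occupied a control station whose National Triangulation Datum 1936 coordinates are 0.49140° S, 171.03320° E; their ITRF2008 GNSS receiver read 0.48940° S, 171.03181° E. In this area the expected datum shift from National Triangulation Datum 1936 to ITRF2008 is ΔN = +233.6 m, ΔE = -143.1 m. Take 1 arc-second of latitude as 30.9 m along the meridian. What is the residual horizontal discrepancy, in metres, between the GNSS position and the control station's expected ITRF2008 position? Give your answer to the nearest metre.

Observed coordinate differences: Δφ = +0.00200°, Δλ = -0.00139°.
Converting to metres (1° lat = 111240 m, cos φ = 0.999963): observed ΔN = 222.5 m, observed ΔE = -154.6 m.
Subtracting the expected shift leaves a residual of 222.5 − (233.6) = -11.1 m north and -154.6 − (-143.1) = -11.5 m east.
Residual distance = √((-11.1)² + (-11.5)²) = 16.0 m.

16 m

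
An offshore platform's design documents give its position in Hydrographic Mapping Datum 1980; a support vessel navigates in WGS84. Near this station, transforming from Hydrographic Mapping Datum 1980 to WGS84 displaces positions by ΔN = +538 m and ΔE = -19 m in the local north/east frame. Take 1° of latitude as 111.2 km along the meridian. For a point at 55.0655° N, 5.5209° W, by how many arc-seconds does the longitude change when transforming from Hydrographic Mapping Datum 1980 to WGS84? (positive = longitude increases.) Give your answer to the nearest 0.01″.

At latitude 55.0655°, cos φ = 0.572640.
1° of longitude at this latitude = 111.2 × cos φ = 63.68 km, so Δλ = -19.0 / 63677.5 = -0.0002984° = -1.074″.

Δλ = -1.07″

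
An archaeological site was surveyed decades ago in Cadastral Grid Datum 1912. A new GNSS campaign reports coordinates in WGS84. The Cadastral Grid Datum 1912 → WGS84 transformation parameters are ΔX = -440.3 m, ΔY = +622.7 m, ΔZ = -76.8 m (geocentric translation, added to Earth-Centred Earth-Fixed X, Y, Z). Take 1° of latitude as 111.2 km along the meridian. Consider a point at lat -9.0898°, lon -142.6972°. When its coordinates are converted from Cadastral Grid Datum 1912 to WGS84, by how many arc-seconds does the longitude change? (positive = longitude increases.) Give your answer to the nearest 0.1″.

sin φ = -0.157982, cos φ = 0.987442, sin λ = -0.606027, cos λ = -0.795444.
East component: ΔE = −sin λ·ΔX + cos λ·ΔY = −(-0.606027)(-440.3) + (-0.795444)(622.7) = -762.16 m.
1° of latitude spans 111200 m; at latitude φ, 1° of longitude spans that × cos φ = 109803.5 m, so Δλ = -762.16 / 109803.5 × 3600 = -24.988″.

Δλ = -25.0″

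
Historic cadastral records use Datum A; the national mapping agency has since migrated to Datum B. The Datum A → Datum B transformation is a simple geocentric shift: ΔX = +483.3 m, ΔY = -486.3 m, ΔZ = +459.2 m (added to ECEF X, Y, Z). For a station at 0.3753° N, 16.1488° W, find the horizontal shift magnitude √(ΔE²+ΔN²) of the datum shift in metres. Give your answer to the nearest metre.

At φ = 0.3753°, λ = -16.1488°: sin φ = 0.006550, cos φ = 0.999979, sin λ = -0.278133, cos λ = 0.960543.
ΔE = −sin λ·ΔX + cos λ·ΔY = −(-0.278133)·(483.3) + (0.960543)·(-486.3) = -332.69 m.
ΔN = −sin φ cos λ·ΔX − sin φ sin λ·ΔY + cos φ·ΔZ = −(0.006550)(0.960543)(483.3) − (0.006550)(-0.278133)(-486.3) + (0.999979)(459.2) = 455.26 m.
Horizontal magnitude = √(ΔE² + ΔN²) = √((-332.69)² + 455.26²) = 563.87 m.

564 m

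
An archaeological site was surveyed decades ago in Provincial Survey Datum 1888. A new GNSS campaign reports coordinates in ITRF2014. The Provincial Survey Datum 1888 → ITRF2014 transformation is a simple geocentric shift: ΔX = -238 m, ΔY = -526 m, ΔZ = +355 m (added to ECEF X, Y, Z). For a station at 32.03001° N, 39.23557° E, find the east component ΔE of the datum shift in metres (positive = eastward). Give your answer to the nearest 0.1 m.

ΔE = -256.9 m

At φ = 32.03001°, λ = 39.23557°: sin φ = 0.530363, cos φ = 0.847770, sin λ = 0.632510, cos λ = 0.774552.
ΔE = −sin λ·ΔX + cos λ·ΔY = −(0.632510)·(-238) + (0.774552)·(-526) = -256.88 m.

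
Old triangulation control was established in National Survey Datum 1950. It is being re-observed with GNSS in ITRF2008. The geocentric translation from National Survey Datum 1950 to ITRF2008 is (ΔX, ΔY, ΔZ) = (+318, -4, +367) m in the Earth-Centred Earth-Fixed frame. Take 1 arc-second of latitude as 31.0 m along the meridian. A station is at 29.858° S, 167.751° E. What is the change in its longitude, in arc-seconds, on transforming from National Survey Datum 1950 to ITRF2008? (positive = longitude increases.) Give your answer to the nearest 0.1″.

Δλ = -2.4″

sin φ = -0.497852, cos φ = 0.867262, sin λ = 0.212161, cos λ = -0.977235.
East component: ΔE = −sin λ·ΔX + cos λ·ΔY = −(0.212161)(318) + (-0.977235)(-4) = -63.56 m.
1° of latitude spans 3600 × 31.00 = 111600 m; at latitude φ, 1° of longitude spans that × cos φ = 96786.4 m, so Δλ = -63.56 / 96786.4 × 3600 = -2.364″.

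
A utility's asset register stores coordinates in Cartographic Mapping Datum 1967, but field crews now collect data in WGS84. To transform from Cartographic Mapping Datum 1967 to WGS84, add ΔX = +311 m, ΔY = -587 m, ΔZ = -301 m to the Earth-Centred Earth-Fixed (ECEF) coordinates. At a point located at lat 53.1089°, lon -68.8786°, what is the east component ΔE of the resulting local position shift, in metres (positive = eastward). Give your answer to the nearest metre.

The local east axis at (φ, λ) is (−sin λ, cos λ, 0), so ΔE = −sin(-68.8786°)·311 + cos(-68.8786°)·(-587) = 78.58 m.

ΔE = 79 m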